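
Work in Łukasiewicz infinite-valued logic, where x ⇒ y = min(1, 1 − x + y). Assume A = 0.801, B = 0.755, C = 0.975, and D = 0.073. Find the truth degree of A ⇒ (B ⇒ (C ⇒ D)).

C ⇒ D = min(1, 1 − 0.975 + 0.073) = min(1, 0.098) = 0.098
B ⇒ (C ⇒ D) = min(1, 1 − 0.755 + 0.098) = min(1, 0.343) = 0.343
A ⇒ (B ⇒ (C ⇒ D)) = min(1, 1 − 0.801 + 0.343) = min(1, 0.542) = 0.542

0.542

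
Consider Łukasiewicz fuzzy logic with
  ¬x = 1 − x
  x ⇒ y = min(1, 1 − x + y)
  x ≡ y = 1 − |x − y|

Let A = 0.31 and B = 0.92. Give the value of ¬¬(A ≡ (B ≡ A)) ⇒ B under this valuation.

B ≡ A = 1 − |0.92 − 0.31| = 1 − 0.61 = 0.39
A ≡ (B ≡ A) = 1 − |0.31 − 0.39| = 1 − 0.08 = 0.92
¬(A ≡ (B ≡ A)) = 1 − 0.92 = 0.08
¬¬(A ≡ (B ≡ A)) = 1 − 0.08 = 0.92
¬¬(A ≡ (B ≡ A)) ⇒ B = min(1, 1 − 0.92 + 0.92) = min(1, 1.00) = 1.00

1.00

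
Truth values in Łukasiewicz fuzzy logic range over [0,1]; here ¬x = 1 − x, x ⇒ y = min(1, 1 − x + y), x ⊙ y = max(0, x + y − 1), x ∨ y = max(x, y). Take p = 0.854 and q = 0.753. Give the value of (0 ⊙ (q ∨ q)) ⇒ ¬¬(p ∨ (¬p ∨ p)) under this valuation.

1.000

q ∨ q = max(0.753, 0.753) = 0.753
0 ⊙ (q ∨ q) = max(0, 0.000 + 0.753 − 1) = max(0, -0.247) = 0.000
¬p = 1 − 0.854 = 0.146
¬p ∨ p = max(0.146, 0.854) = 0.854
p ∨ (¬p ∨ p) = max(0.854, 0.854) = 0.854
¬(p ∨ (¬p ∨ p)) = 1 − 0.854 = 0.146
¬¬(p ∨ (¬p ∨ p)) = 1 − 0.146 = 0.854
(0 ⊙ (q ∨ q)) ⇒ ¬¬(p ∨ (¬p ∨ p)) = min(1, 1 − 0.000 + 0.854) = min(1, 1.854) = 1.000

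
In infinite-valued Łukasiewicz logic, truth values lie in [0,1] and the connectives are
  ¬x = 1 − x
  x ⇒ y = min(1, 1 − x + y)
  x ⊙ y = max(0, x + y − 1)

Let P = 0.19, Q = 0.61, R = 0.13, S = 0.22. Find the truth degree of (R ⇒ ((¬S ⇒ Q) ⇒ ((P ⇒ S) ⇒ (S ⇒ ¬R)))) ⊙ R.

¬S = 1 − 0.22 = 0.78
¬S ⇒ Q = min(1, 1 − 0.78 + 0.61) = min(1, 0.83) = 0.83
P ⇒ S = min(1, 1 − 0.19 + 0.22) = min(1, 1.03) = 1.00
¬R = 1 − 0.13 = 0.87
S ⇒ ¬R = min(1, 1 − 0.22 + 0.87) = min(1, 1.65) = 1.00
(P ⇒ S) ⇒ (S ⇒ ¬R) = min(1, 1 − 1.00 + 1.00) = min(1, 1.00) = 1.00
(¬S ⇒ Q) ⇒ ((P ⇒ S) ⇒ (S ⇒ ¬R)) = min(1, 1 − 0.83 + 1.00) = min(1, 1.17) = 1.00
R ⇒ ((¬S ⇒ Q) ⇒ ((P ⇒ S) ⇒ (S ⇒ ¬R))) = min(1, 1 − 0.13 + 1.00) = min(1, 1.87) = 1.00
(R ⇒ ((¬S ⇒ Q) ⇒ ((P ⇒ S) ⇒ (S ⇒ ¬R)))) ⊙ R = max(0, 1.00 + 0.13 − 1) = max(0, 0.13) = 0.13

0.13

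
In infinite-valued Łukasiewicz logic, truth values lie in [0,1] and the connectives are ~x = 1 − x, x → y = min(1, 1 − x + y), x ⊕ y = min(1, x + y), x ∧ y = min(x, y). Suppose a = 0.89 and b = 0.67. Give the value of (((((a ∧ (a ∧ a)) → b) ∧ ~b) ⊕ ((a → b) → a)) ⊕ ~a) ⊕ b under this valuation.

1.00

a ∧ a = min(0.89, 0.89) = 0.89
a ∧ (a ∧ a) = min(0.89, 0.89) = 0.89
(a ∧ (a ∧ a)) → b = min(1, 1 − 0.89 + 0.67) = min(1, 0.78) = 0.78
~b = 1 − 0.67 = 0.33
((a ∧ (a ∧ a)) → b) ∧ ~b = min(0.78, 0.33) = 0.33
a → b = min(1, 1 − 0.89 + 0.67) = min(1, 0.78) = 0.78
(a → b) → a = min(1, 1 − 0.78 + 0.89) = min(1, 1.11) = 1.00
(((a ∧ (a ∧ a)) → b) ∧ ~b) ⊕ ((a → b) → a) = min(1, 0.33 + 1.00) = min(1, 1.33) = 1.00
~a = 1 − 0.89 = 0.11
((((a ∧ (a ∧ a)) → b) ∧ ~b) ⊕ ((a → b) → a)) ⊕ ~a = min(1, 1.00 + 0.11) = min(1, 1.11) = 1.00
(((((a ∧ (a ∧ a)) → b) ∧ ~b) ⊕ ((a → b) → a)) ⊕ ~a) ⊕ b = min(1, 1.00 + 0.67) = min(1, 1.67) = 1.00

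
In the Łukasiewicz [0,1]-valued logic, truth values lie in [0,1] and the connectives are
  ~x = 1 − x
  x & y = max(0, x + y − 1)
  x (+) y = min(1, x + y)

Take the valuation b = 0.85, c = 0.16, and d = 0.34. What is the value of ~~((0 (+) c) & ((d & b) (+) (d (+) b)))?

0.16

0 (+) c = min(1, 0.00 + 0.16) = min(1, 0.16) = 0.16
d & b = max(0, 0.34 + 0.85 − 1) = max(0, 0.19) = 0.19
d (+) b = min(1, 0.34 + 0.85) = min(1, 1.19) = 1.00
(d & b) (+) (d (+) b) = min(1, 0.19 + 1.00) = min(1, 1.19) = 1.00
(0 (+) c) & ((d & b) (+) (d (+) b)) = max(0, 0.16 + 1.00 − 1) = max(0, 0.16) = 0.16
~((0 (+) c) & ((d & b) (+) (d (+) b))) = 1 − 0.16 = 0.84
~~((0 (+) c) & ((d & b) (+) (d (+) b))) = 1 − 0.84 = 0.16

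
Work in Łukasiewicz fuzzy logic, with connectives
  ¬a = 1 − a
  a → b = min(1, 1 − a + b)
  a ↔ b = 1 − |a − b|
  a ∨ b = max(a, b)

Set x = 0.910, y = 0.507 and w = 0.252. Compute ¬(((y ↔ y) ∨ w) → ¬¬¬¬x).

y ↔ y = 1 − |0.507 − 0.507| = 1 − 0.000 = 1.000
(y ↔ y) ∨ w = max(1.000, 0.252) = 1.000
¬x = 1 − 0.910 = 0.090
¬¬x = 1 − 0.090 = 0.910
¬¬¬x = 1 − 0.910 = 0.090
¬¬¬¬x = 1 − 0.090 = 0.910
((y ↔ y) ∨ w) → ¬¬¬¬x = min(1, 1 − 1.000 + 0.910) = min(1, 0.910) = 0.910
¬(((y ↔ y) ∨ w) → ¬¬¬¬x) = 1 − 0.910 = 0.090

0.090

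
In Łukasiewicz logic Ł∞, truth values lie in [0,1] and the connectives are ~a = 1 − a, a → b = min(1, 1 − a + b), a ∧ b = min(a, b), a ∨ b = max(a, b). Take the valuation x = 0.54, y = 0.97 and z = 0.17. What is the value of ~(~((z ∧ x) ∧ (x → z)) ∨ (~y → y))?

0.00

z ∧ x = min(0.17, 0.54) = 0.17
x → z = min(1, 1 − 0.54 + 0.17) = min(1, 0.63) = 0.63
(z ∧ x) ∧ (x → z) = min(0.17, 0.63) = 0.17
~((z ∧ x) ∧ (x → z)) = 1 − 0.17 = 0.83
~y = 1 − 0.97 = 0.03
~y → y = min(1, 1 − 0.03 + 0.97) = min(1, 1.94) = 1.00
~((z ∧ x) ∧ (x → z)) ∨ (~y → y) = max(0.83, 1.00) = 1.00
~(~((z ∧ x) ∧ (x → z)) ∨ (~y → y)) = 1 − 1.00 = 0.00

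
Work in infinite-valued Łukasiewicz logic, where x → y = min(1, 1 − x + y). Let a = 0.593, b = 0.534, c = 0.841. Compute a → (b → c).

1.000

b → c = min(1, 1 − 0.534 + 0.841) = min(1, 1.307) = 1.000
a → (b → c) = min(1, 1 − 0.593 + 1.000) = min(1, 1.407) = 1.000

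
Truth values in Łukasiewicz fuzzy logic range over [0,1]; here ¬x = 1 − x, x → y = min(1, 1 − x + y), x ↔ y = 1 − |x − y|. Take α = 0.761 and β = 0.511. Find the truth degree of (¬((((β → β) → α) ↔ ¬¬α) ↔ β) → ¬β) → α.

0.761

β → β = min(1, 1 − 0.511 + 0.511) = min(1, 1.000) = 1.000
(β → β) → α = min(1, 1 − 1.000 + 0.761) = min(1, 0.761) = 0.761
¬α = 1 − 0.761 = 0.239
¬¬α = 1 − 0.239 = 0.761
((β → β) → α) ↔ ¬¬α = 1 − |0.761 − 0.761| = 1 − 0.000 = 1.000
(((β → β) → α) ↔ ¬¬α) ↔ β = 1 − |1.000 − 0.511| = 1 − 0.489 = 0.511
¬((((β → β) → α) ↔ ¬¬α) ↔ β) = 1 − 0.511 = 0.489
¬β = 1 − 0.511 = 0.489
¬((((β → β) → α) ↔ ¬¬α) ↔ β) → ¬β = min(1, 1 − 0.489 + 0.489) = min(1, 1.000) = 1.000
(¬((((β → β) → α) ↔ ¬¬α) ↔ β) → ¬β) → α = min(1, 1 − 1.000 + 0.761) = min(1, 0.761) = 0.761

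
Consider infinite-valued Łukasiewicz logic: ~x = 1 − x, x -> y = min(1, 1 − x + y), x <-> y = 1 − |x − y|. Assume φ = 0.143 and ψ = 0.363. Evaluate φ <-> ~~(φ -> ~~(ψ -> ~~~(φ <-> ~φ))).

0.143

~φ = 1 − 0.143 = 0.857
φ <-> ~φ = 1 − |0.143 − 0.857| = 1 − 0.714 = 0.286
~(φ <-> ~φ) = 1 − 0.286 = 0.714
~~(φ <-> ~φ) = 1 − 0.714 = 0.286
~~~(φ <-> ~φ) = 1 − 0.286 = 0.714
ψ -> ~~~(φ <-> ~φ) = min(1, 1 − 0.363 + 0.714) = min(1, 1.351) = 1.000
~(ψ -> ~~~(φ <-> ~φ)) = 1 − 1.000 = 0.000
~~(ψ -> ~~~(φ <-> ~φ)) = 1 − 0.000 = 1.000
φ -> ~~(ψ -> ~~~(φ <-> ~φ)) = min(1, 1 − 0.143 + 1.000) = min(1, 1.857) = 1.000
~(φ -> ~~(ψ -> ~~~(φ <-> ~φ))) = 1 − 1.000 = 0.000
~~(φ -> ~~(ψ -> ~~~(φ <-> ~φ))) = 1 − 0.000 = 1.000
φ <-> ~~(φ -> ~~(ψ -> ~~~(φ <-> ~φ))) = 1 − |0.143 − 1.000| = 1 − 0.857 = 0.143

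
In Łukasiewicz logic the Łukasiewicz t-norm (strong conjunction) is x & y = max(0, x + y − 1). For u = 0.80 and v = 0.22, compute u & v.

u & v = max(0, 0.80 + 0.22 − 1) = max(0, 0.02) = 0.02
For comparison, the Gödel (minimum) t-norm min(x, y) would give 0.22.

0.02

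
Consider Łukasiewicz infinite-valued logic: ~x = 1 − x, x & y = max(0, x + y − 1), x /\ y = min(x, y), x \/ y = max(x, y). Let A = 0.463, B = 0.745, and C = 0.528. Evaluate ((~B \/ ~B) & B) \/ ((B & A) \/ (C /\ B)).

0.528

~B = 1 − 0.745 = 0.255
~B \/ ~B = max(0.255, 0.255) = 0.255
(~B \/ ~B) & B = max(0, 0.255 + 0.745 − 1) = max(0, 0.000) = 0.000
B & A = max(0, 0.745 + 0.463 − 1) = max(0, 0.208) = 0.208
C /\ B = min(0.528, 0.745) = 0.528
(B & A) \/ (C /\ B) = max(0.208, 0.528) = 0.528
((~B \/ ~B) & B) \/ ((B & A) \/ (C /\ B)) = max(0.000, 0.528) = 0.528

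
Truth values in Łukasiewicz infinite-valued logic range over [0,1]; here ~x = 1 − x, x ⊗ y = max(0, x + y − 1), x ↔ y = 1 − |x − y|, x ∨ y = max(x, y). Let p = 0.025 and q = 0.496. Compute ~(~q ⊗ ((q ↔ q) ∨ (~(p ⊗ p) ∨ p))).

~q = 1 − 0.496 = 0.504
q ↔ q = 1 − |0.496 − 0.496| = 1 − 0.000 = 1.000
p ⊗ p = max(0, 0.025 + 0.025 − 1) = max(0, -0.950) = 0.000
~(p ⊗ p) = 1 − 0.000 = 1.000
~(p ⊗ p) ∨ p = max(1.000, 0.025) = 1.000
(q ↔ q) ∨ (~(p ⊗ p) ∨ p) = max(1.000, 1.000) = 1.000
~q ⊗ ((q ↔ q) ∨ (~(p ⊗ p) ∨ p)) = max(0, 0.504 + 1.000 − 1) = max(0, 0.504) = 0.504
~(~q ⊗ ((q ↔ q) ∨ (~(p ⊗ p) ∨ p))) = 1 − 0.504 = 0.496

0.496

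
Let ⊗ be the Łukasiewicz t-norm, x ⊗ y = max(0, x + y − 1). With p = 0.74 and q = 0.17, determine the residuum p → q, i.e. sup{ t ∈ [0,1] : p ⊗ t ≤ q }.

0.43

The residuum of the Łukasiewicz t-norm gives the supremum: min(1, 1 − 0.74 + 0.17).
1 − 0.74 + 0.17 = 0.43, so t = min(1, 0.43) = 0.43.
Check: 0.74 ⊗ 0.43 = max(0, 0.17) = 0.17 ≤ 0.17.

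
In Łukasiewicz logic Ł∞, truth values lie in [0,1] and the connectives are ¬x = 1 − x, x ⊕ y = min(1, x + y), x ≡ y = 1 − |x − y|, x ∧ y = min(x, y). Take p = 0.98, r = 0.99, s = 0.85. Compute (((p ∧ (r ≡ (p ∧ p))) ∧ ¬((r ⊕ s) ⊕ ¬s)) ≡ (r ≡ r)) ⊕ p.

p ∧ p = min(0.98, 0.98) = 0.98
r ≡ (p ∧ p) = 1 − |0.99 − 0.98| = 1 − 0.01 = 0.99
p ∧ (r ≡ (p ∧ p)) = min(0.98, 0.99) = 0.98
r ⊕ s = min(1, 0.99 + 0.85) = min(1, 1.84) = 1.00
¬s = 1 − 0.85 = 0.15
(r ⊕ s) ⊕ ¬s = min(1, 1.00 + 0.15) = min(1, 1.15) = 1.00
¬((r ⊕ s) ⊕ ¬s) = 1 − 1.00 = 0.00
(p ∧ (r ≡ (p ∧ p))) ∧ ¬((r ⊕ s) ⊕ ¬s) = min(0.98, 0.00) = 0.00
r ≡ r = 1 − |0.99 − 0.99| = 1 − 0.00 = 1.00
((p ∧ (r ≡ (p ∧ p))) ∧ ¬((r ⊕ s) ⊕ ¬s)) ≡ (r ≡ r) = 1 − |0.00 − 1.00| = 1 − 1.00 = 0.00
(((p ∧ (r ≡ (p ∧ p))) ∧ ¬((r ⊕ s) ⊕ ¬s)) ≡ (r ≡ r)) ⊕ p = min(1, 0.00 + 0.98) = min(1, 0.98) = 0.98

0.98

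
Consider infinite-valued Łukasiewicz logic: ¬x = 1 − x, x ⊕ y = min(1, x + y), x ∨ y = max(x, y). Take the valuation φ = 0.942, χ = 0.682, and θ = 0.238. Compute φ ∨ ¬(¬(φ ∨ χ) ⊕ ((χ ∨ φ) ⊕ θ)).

0.942

φ ∨ χ = max(0.942, 0.682) = 0.942
¬(φ ∨ χ) = 1 − 0.942 = 0.058
χ ∨ φ = max(0.682, 0.942) = 0.942
(χ ∨ φ) ⊕ θ = min(1, 0.942 + 0.238) = min(1, 1.180) = 1.000
¬(φ ∨ χ) ⊕ ((χ ∨ φ) ⊕ θ) = min(1, 0.058 + 1.000) = min(1, 1.058) = 1.000
¬(¬(φ ∨ χ) ⊕ ((χ ∨ φ) ⊕ θ)) = 1 − 1.000 = 0.000
φ ∨ ¬(¬(φ ∨ χ) ⊕ ((χ ∨ φ) ⊕ θ)) = max(0.942, 0.000) = 0.942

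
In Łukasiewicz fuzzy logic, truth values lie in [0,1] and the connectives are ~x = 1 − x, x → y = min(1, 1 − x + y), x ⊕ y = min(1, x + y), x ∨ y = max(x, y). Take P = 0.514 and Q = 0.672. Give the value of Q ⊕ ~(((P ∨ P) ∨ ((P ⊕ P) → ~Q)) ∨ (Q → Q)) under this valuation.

0.672

P ∨ P = max(0.514, 0.514) = 0.514
P ⊕ P = min(1, 0.514 + 0.514) = min(1, 1.028) = 1.000
~Q = 1 − 0.672 = 0.328
(P ⊕ P) → ~Q = min(1, 1 − 1.000 + 0.328) = min(1, 0.328) = 0.328
(P ∨ P) ∨ ((P ⊕ P) → ~Q) = max(0.514, 0.328) = 0.514
Q → Q = min(1, 1 − 0.672 + 0.672) = min(1, 1.000) = 1.000
((P ∨ P) ∨ ((P ⊕ P) → ~Q)) ∨ (Q → Q) = max(0.514, 1.000) = 1.000
~(((P ∨ P) ∨ ((P ⊕ P) → ~Q)) ∨ (Q → Q)) = 1 − 1.000 = 0.000
Q ⊕ ~(((P ∨ P) ∨ ((P ⊕ P) → ~Q)) ∨ (Q → Q)) = min(1, 0.672 + 0.000) = min(1, 0.672) = 0.672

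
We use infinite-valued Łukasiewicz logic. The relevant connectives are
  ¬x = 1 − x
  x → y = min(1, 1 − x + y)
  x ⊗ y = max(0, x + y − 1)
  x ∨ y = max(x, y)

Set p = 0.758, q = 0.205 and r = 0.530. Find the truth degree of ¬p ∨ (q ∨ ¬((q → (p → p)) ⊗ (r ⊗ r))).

¬p = 1 − 0.758 = 0.242
p → p = min(1, 1 − 0.758 + 0.758) = min(1, 1.000) = 1.000
q → (p → p) = min(1, 1 − 0.205 + 1.000) = min(1, 1.795) = 1.000
r ⊗ r = max(0, 0.530 + 0.530 − 1) = max(0, 0.060) = 0.060
(q → (p → p)) ⊗ (r ⊗ r) = max(0, 1.000 + 0.060 − 1) = max(0, 0.060) = 0.060
¬((q → (p → p)) ⊗ (r ⊗ r)) = 1 − 0.060 = 0.940
q ∨ ¬((q → (p → p)) ⊗ (r ⊗ r)) = max(0.205, 0.940) = 0.940
¬p ∨ (q ∨ ¬((q → (p → p)) ⊗ (r ⊗ r))) = max(0.242, 0.940) = 0.940

0.940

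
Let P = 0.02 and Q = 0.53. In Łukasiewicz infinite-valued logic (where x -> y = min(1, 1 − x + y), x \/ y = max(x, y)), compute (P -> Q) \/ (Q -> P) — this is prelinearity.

1.00

P -> Q = min(1, 1 − 0.02 + 0.53) = min(1, 1.51) = 1.00
Q -> P = min(1, 1 − 0.53 + 0.02) = min(1, 0.49) = 0.49
(P -> Q) \/ (Q -> P) = max(1.00, 0.49) = 1.00
(As expected: a Ł∞-tautology — holds in every MV-chain.)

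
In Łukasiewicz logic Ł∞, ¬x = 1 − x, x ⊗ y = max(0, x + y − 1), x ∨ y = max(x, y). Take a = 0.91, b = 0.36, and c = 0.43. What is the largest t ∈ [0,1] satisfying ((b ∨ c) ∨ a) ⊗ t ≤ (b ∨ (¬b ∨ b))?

b ∨ c = max(0.36, 0.43) = 0.43
(b ∨ c) ∨ a = max(0.43, 0.91) = 0.91
So the left factor is (b ∨ c) ∨ a = 0.91.
¬b = 1 − 0.36 = 0.64
¬b ∨ b = max(0.64, 0.36) = 0.64
b ∨ (¬b ∨ b) = max(0.36, 0.64) = 0.64
So the right-hand bound is b ∨ (¬b ∨ b) = 0.64.
The residuum of the Łukasiewicz t-norm gives the supremum: min(1, 1 − 0.91 + 0.64).
1 − 0.91 + 0.64 = 0.73, so t = min(1, 0.73) = 0.73.
Check: 0.91 ⊗ 0.73 = max(0, 0.64) = 0.64 ≤ 0.64.

0.73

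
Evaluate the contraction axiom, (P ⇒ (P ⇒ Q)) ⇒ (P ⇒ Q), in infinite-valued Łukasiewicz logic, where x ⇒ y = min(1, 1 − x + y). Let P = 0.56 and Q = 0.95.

1.00

P ⇒ Q = min(1, 1 − 0.56 + 0.95) = min(1, 1.39) = 1.00
P ⇒ (P ⇒ Q) = min(1, 1 − 0.56 + 1.00) = min(1, 1.44) = 1.00
(P ⇒ (P ⇒ Q)) ⇒ (P ⇒ Q) = min(1, 1 − 1.00 + 1.00) = min(1, 1.00) = 1.00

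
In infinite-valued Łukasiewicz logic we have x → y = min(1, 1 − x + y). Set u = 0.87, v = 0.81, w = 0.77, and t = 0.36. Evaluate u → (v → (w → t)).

0.91

w → t = min(1, 1 − 0.77 + 0.36) = min(1, 0.59) = 0.59
v → (w → t) = min(1, 1 − 0.81 + 0.59) = min(1, 0.78) = 0.78
u → (v → (w → t)) = min(1, 1 − 0.87 + 0.78) = min(1, 0.91) = 0.91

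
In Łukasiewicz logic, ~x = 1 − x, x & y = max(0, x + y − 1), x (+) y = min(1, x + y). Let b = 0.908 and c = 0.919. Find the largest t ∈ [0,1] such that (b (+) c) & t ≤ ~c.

0.081

b (+) c = min(1, 0.908 + 0.919) = min(1, 1.827) = 1.000
So the left factor is b (+) c = 1.000.
~c = 1 − 0.919 = 0.081
So the right-hand bound is ~c = 0.081.
The residuum of the Łukasiewicz t-norm gives the supremum: min(1, 1 − 1.000 + 0.081).
1 − 1.000 + 0.081 = 0.081, so t = min(1, 0.081) = 0.081.
Check: 1.000 & 0.081 = max(0, 0.081) = 0.081 ≤ 0.081.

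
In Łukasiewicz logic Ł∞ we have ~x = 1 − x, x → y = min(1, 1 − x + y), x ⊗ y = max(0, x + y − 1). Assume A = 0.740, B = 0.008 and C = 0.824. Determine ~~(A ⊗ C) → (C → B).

A ⊗ C = max(0, 0.740 + 0.824 − 1) = max(0, 0.564) = 0.564
~(A ⊗ C) = 1 − 0.564 = 0.436
~~(A ⊗ C) = 1 − 0.436 = 0.564
C → B = min(1, 1 − 0.824 + 0.008) = min(1, 0.184) = 0.184
~~(A ⊗ C) → (C → B) = min(1, 1 − 0.564 + 0.184) = min(1, 0.620) = 0.620

0.620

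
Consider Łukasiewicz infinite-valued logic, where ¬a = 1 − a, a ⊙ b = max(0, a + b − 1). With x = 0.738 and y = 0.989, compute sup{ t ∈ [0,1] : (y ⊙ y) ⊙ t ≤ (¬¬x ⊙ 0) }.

y ⊙ y = max(0, 0.989 + 0.989 − 1) = max(0, 0.978) = 0.978
So the left factor is y ⊙ y = 0.978.
¬x = 1 − 0.738 = 0.262
¬¬x = 1 − 0.262 = 0.738
¬¬x ⊙ 0 = max(0, 0.738 + 0.000 − 1) = max(0, -0.262) = 0.000
So the right-hand bound is ¬¬x ⊙ 0 = 0.000.
The residuum of the Łukasiewicz t-norm gives the supremum: min(1, 1 − 0.978 + 0.000).
1 − 0.978 + 0.000 = 0.022, so t = min(1, 0.022) = 0.022.
Check: 0.978 ⊙ 0.022 = max(0, 0.000) = 0.000 ≤ 0.000.

0.022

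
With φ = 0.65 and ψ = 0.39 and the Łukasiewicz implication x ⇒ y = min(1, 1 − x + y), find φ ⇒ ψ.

φ ⇒ ψ = min(1, 1 − 0.65 + 0.39) = min(1, 0.74) = 0.74
For comparison, the Gödel implication (1 if x ≤ y else y) would give 0.39.

0.74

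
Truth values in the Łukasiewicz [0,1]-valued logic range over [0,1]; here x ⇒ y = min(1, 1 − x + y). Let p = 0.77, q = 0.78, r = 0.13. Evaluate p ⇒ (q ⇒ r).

q ⇒ r = min(1, 1 − 0.78 + 0.13) = min(1, 0.35) = 0.35
p ⇒ (q ⇒ r) = min(1, 1 − 0.77 + 0.35) = min(1, 0.58) = 0.58

0.58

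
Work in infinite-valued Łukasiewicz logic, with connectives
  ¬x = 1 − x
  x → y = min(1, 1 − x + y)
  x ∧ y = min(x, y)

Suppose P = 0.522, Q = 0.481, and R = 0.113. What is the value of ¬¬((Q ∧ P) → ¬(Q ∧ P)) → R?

0.113

Q ∧ P = min(0.481, 0.522) = 0.481
¬(Q ∧ P) = 1 − 0.481 = 0.519
(Q ∧ P) → ¬(Q ∧ P) = min(1, 1 − 0.481 + 0.519) = min(1, 1.038) = 1.000
¬((Q ∧ P) → ¬(Q ∧ P)) = 1 − 1.000 = 0.000
¬¬((Q ∧ P) → ¬(Q ∧ P)) = 1 − 0.000 = 1.000
¬¬((Q ∧ P) → ¬(Q ∧ P)) → R = min(1, 1 − 1.000 + 0.113) = min(1, 0.113) = 0.113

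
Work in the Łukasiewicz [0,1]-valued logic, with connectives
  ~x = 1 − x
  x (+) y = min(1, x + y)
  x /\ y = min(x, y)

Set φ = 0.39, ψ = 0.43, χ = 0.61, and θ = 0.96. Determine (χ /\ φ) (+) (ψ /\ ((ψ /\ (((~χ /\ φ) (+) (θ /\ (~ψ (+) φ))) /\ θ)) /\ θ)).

0.82

χ /\ φ = min(0.61, 0.39) = 0.39
~χ = 1 − 0.61 = 0.39
~χ /\ φ = min(0.39, 0.39) = 0.39
~ψ = 1 − 0.43 = 0.57
~ψ (+) φ = min(1, 0.57 + 0.39) = min(1, 0.96) = 0.96
θ /\ (~ψ (+) φ) = min(0.96, 0.96) = 0.96
(~χ /\ φ) (+) (θ /\ (~ψ (+) φ)) = min(1, 0.39 + 0.96) = min(1, 1.35) = 1.00
((~χ /\ φ) (+) (θ /\ (~ψ (+) φ))) /\ θ = min(1.00, 0.96) = 0.96
ψ /\ (((~χ /\ φ) (+) (θ /\ (~ψ (+) φ))) /\ θ) = min(0.43, 0.96) = 0.43
(ψ /\ (((~χ /\ φ) (+) (θ /\ (~ψ (+) φ))) /\ θ)) /\ θ = min(0.43, 0.96) = 0.43
ψ /\ ((ψ /\ (((~χ /\ φ) (+) (θ /\ (~ψ (+) φ))) /\ θ)) /\ θ) = min(0.43, 0.43) = 0.43
(χ /\ φ) (+) (ψ /\ ((ψ /\ (((~χ /\ φ) (+) (θ /\ (~ψ (+) φ))) /\ θ)) /\ θ)) = min(1, 0.39 + 0.43) = min(1, 0.82) = 0.82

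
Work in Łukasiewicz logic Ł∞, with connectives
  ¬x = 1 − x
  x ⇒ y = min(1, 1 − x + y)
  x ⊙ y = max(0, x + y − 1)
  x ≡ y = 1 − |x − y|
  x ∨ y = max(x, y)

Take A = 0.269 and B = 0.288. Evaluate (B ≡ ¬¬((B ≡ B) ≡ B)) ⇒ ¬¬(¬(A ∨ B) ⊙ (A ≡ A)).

B ≡ B = 1 − |0.288 − 0.288| = 1 − 0.000 = 1.000
(B ≡ B) ≡ B = 1 − |1.000 − 0.288| = 1 − 0.712 = 0.288
¬((B ≡ B) ≡ B) = 1 − 0.288 = 0.712
¬¬((B ≡ B) ≡ B) = 1 − 0.712 = 0.288
B ≡ ¬¬((B ≡ B) ≡ B) = 1 − |0.288 − 0.288| = 1 − 0.000 = 1.000
A ∨ B = max(0.269, 0.288) = 0.288
¬(A ∨ B) = 1 − 0.288 = 0.712
A ≡ A = 1 − |0.269 − 0.269| = 1 − 0.000 = 1.000
¬(A ∨ B) ⊙ (A ≡ A) = max(0, 0.712 + 1.000 − 1) = max(0, 0.712) = 0.712
¬(¬(A ∨ B) ⊙ (A ≡ A)) = 1 − 0.712 = 0.288
¬¬(¬(A ∨ B) ⊙ (A ≡ A)) = 1 − 0.288 = 0.712
(B ≡ ¬¬((B ≡ B) ≡ B)) ⇒ ¬¬(¬(A ∨ B) ⊙ (A ≡ A)) = min(1, 1 − 1.000 + 0.712) = min(1, 0.712) = 0.712

0.712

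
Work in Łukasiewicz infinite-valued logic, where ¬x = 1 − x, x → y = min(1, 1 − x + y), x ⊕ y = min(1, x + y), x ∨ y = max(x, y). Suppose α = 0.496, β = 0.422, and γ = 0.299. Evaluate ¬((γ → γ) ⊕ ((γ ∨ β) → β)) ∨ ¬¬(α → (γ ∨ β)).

γ → γ = min(1, 1 − 0.299 + 0.299) = min(1, 1.000) = 1.000
γ ∨ β = max(0.299, 0.422) = 0.422
(γ ∨ β) → β = min(1, 1 − 0.422 + 0.422) = min(1, 1.000) = 1.000
(γ → γ) ⊕ ((γ ∨ β) → β) = min(1, 1.000 + 1.000) = min(1, 2.000) = 1.000
¬((γ → γ) ⊕ ((γ ∨ β) → β)) = 1 − 1.000 = 0.000
α → (γ ∨ β) = min(1, 1 − 0.496 + 0.422) = min(1, 0.926) = 0.926
¬(α → (γ ∨ β)) = 1 − 0.926 = 0.074
¬¬(α → (γ ∨ β)) = 1 − 0.074 = 0.926
¬((γ → γ) ⊕ ((γ ∨ β) → β)) ∨ ¬¬(α → (γ ∨ β)) = max(0.000, 0.926) = 0.926

0.926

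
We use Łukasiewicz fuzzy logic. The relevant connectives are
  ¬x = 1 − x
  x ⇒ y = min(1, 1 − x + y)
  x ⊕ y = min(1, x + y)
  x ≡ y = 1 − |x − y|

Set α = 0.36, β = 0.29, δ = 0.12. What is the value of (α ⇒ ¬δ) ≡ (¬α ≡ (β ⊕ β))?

¬δ = 1 − 0.12 = 0.88
α ⇒ ¬δ = min(1, 1 − 0.36 + 0.88) = min(1, 1.52) = 1.00
¬α = 1 − 0.36 = 0.64
β ⊕ β = min(1, 0.29 + 0.29) = min(1, 0.58) = 0.58
¬α ≡ (β ⊕ β) = 1 − |0.64 − 0.58| = 1 − 0.06 = 0.94
(α ⇒ ¬δ) ≡ (¬α ≡ (β ⊕ β)) = 1 − |1.00 − 0.94| = 1 − 0.06 = 0.94

0.94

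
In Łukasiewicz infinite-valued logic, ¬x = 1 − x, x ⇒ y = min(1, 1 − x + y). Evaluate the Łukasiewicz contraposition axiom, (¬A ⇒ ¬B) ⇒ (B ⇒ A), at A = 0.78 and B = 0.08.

¬A = 1 − 0.78 = 0.22
¬B = 1 − 0.08 = 0.92
¬A ⇒ ¬B = min(1, 1 − 0.22 + 0.92) = min(1, 1.70) = 1.00
B ⇒ A = min(1, 1 − 0.08 + 0.78) = min(1, 1.70) = 1.00
(¬A ⇒ ¬B) ⇒ (B ⇒ A) = min(1, 1 − 1.00 + 1.00) = min(1, 1.00) = 1.00
(As expected: an axiom of Ł∞, always 1.)

1.00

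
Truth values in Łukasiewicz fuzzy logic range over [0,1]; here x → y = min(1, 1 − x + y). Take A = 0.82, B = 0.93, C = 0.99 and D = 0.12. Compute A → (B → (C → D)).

C → D = min(1, 1 − 0.99 + 0.12) = min(1, 0.13) = 0.13
B → (C → D) = min(1, 1 − 0.93 + 0.13) = min(1, 0.20) = 0.20
A → (B → (C → D)) = min(1, 1 − 0.82 + 0.20) = min(1, 0.38) = 0.38

0.38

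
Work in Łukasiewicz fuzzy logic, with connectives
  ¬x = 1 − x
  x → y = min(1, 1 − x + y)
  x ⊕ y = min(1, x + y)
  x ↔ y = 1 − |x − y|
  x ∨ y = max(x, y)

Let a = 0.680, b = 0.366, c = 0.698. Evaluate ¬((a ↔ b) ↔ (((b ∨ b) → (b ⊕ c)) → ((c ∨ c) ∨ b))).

a ↔ b = 1 − |0.680 − 0.366| = 1 − 0.314 = 0.686
b ∨ b = max(0.366, 0.366) = 0.366
b ⊕ c = min(1, 0.366 + 0.698) = min(1, 1.064) = 1.000
(b ∨ b) → (b ⊕ c) = min(1, 1 − 0.366 + 1.000) = min(1, 1.634) = 1.000
c ∨ c = max(0.698, 0.698) = 0.698
(c ∨ c) ∨ b = max(0.698, 0.366) = 0.698
((b ∨ b) → (b ⊕ c)) → ((c ∨ c) ∨ b) = min(1, 1 − 1.000 + 0.698) = min(1, 0.698) = 0.698
(a ↔ b) ↔ (((b ∨ b) → (b ⊕ c)) → ((c ∨ c) ∨ b)) = 1 − |0.686 − 0.698| = 1 − 0.012 = 0.988
¬((a ↔ b) ↔ (((b ∨ b) → (b ⊕ c)) → ((c ∨ c) ∨ b))) = 1 − 0.988 = 0.012

0.012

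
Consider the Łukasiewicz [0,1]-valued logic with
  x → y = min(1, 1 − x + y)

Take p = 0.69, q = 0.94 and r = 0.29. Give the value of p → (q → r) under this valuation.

0.66

q → r = min(1, 1 − 0.94 + 0.29) = min(1, 0.35) = 0.35
p → (q → r) = min(1, 1 − 0.69 + 0.35) = min(1, 0.66) = 0.66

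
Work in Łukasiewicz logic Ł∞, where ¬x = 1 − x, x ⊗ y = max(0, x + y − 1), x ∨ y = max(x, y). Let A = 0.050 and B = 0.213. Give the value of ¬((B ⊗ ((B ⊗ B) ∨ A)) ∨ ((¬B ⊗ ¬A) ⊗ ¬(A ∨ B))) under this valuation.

B ⊗ B = max(0, 0.213 + 0.213 − 1) = max(0, -0.574) = 0.000
(B ⊗ B) ∨ A = max(0.000, 0.050) = 0.050
B ⊗ ((B ⊗ B) ∨ A) = max(0, 0.213 + 0.050 − 1) = max(0, -0.737) = 0.000
¬B = 1 − 0.213 = 0.787
¬A = 1 − 0.050 = 0.950
¬B ⊗ ¬A = max(0, 0.787 + 0.950 − 1) = max(0, 0.737) = 0.737
A ∨ B = max(0.050, 0.213) = 0.213
¬(A ∨ B) = 1 − 0.213 = 0.787
(¬B ⊗ ¬A) ⊗ ¬(A ∨ B) = max(0, 0.737 + 0.787 − 1) = max(0, 0.524) = 0.524
(B ⊗ ((B ⊗ B) ∨ A)) ∨ ((¬B ⊗ ¬A) ⊗ ¬(A ∨ B)) = max(0.000, 0.524) = 0.524
¬((B ⊗ ((B ⊗ B) ∨ A)) ∨ ((¬B ⊗ ¬A) ⊗ ¬(A ∨ B))) = 1 − 0.524 = 0.476

0.476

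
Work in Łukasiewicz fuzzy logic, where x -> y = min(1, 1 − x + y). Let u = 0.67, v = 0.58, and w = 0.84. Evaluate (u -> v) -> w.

u -> v = min(1, 1 − 0.67 + 0.58) = min(1, 0.91) = 0.91
(u -> v) -> w = min(1, 1 − 0.91 + 0.84) = min(1, 0.93) = 0.93

0.93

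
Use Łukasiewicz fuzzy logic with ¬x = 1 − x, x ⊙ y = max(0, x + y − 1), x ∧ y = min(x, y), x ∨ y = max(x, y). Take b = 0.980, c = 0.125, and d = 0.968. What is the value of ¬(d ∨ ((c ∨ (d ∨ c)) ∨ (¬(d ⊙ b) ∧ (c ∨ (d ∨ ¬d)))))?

d ∨ c = max(0.968, 0.125) = 0.968
c ∨ (d ∨ c) = max(0.125, 0.968) = 0.968
d ⊙ b = max(0, 0.968 + 0.980 − 1) = max(0, 0.948) = 0.948
¬(d ⊙ b) = 1 − 0.948 = 0.052
¬d = 1 − 0.968 = 0.032
d ∨ ¬d = max(0.968, 0.032) = 0.968
c ∨ (d ∨ ¬d) = max(0.125, 0.968) = 0.968
¬(d ⊙ b) ∧ (c ∨ (d ∨ ¬d)) = min(0.052, 0.968) = 0.052
(c ∨ (d ∨ c)) ∨ (¬(d ⊙ b) ∧ (c ∨ (d ∨ ¬d))) = max(0.968, 0.052) = 0.968
d ∨ ((c ∨ (d ∨ c)) ∨ (¬(d ⊙ b) ∧ (c ∨ (d ∨ ¬d)))) = max(0.968, 0.968) = 0.968
¬(d ∨ ((c ∨ (d ∨ c)) ∨ (¬(d ⊙ b) ∧ (c ∨ (d ∨ ¬d))))) = 1 − 0.968 = 0.032

0.032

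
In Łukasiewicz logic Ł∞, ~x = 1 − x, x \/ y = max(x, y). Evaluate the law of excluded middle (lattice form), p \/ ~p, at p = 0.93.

0.93

~p = 1 − 0.93 = 0.07
p \/ ~p = max(0.93, 0.07) = 0.93
(The value 0.93 < 1 shows this instance is not satisfied; not a Ł∞-tautology — its value is max(a, 1−a).)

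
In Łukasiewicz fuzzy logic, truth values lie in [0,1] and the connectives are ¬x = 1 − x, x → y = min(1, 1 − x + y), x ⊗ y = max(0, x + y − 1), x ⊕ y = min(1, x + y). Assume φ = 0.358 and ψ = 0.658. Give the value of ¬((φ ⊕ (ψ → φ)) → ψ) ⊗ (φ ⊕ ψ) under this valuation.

ψ → φ = min(1, 1 − 0.658 + 0.358) = min(1, 0.700) = 0.700
φ ⊕ (ψ → φ) = min(1, 0.358 + 0.700) = min(1, 1.058) = 1.000
(φ ⊕ (ψ → φ)) → ψ = min(1, 1 − 1.000 + 0.658) = min(1, 0.658) = 0.658
¬((φ ⊕ (ψ → φ)) → ψ) = 1 − 0.658 = 0.342
φ ⊕ ψ = min(1, 0.358 + 0.658) = min(1, 1.016) = 1.000
¬((φ ⊕ (ψ → φ)) → ψ) ⊗ (φ ⊕ ψ) = max(0, 0.342 + 1.000 − 1) = max(0, 0.342) = 0.342

0.342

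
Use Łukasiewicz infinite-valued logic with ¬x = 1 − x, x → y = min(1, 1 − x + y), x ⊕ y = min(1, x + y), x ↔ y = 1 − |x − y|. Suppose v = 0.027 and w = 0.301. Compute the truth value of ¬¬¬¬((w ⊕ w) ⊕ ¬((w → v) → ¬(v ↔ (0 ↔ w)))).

0.656

w ⊕ w = min(1, 0.301 + 0.301) = min(1, 0.602) = 0.602
w → v = min(1, 1 − 0.301 + 0.027) = min(1, 0.726) = 0.726
0 ↔ w = 1 − |0.000 − 0.301| = 1 − 0.301 = 0.699
v ↔ (0 ↔ w) = 1 − |0.027 − 0.699| = 1 − 0.672 = 0.328
¬(v ↔ (0 ↔ w)) = 1 − 0.328 = 0.672
(w → v) → ¬(v ↔ (0 ↔ w)) = min(1, 1 − 0.726 + 0.672) = min(1, 0.946) = 0.946
¬((w → v) → ¬(v ↔ (0 ↔ w))) = 1 − 0.946 = 0.054
(w ⊕ w) ⊕ ¬((w → v) → ¬(v ↔ (0 ↔ w))) = min(1, 0.602 + 0.054) = min(1, 0.656) = 0.656
¬((w ⊕ w) ⊕ ¬((w → v) → ¬(v ↔ (0 ↔ w)))) = 1 − 0.656 = 0.344
¬¬((w ⊕ w) ⊕ ¬((w → v) → ¬(v ↔ (0 ↔ w)))) = 1 − 0.344 = 0.656
¬¬¬((w ⊕ w) ⊕ ¬((w → v) → ¬(v ↔ (0 ↔ w)))) = 1 − 0.656 = 0.344
¬¬¬¬((w ⊕ w) ⊕ ¬((w → v) → ¬(v ↔ (0 ↔ w)))) = 1 − 0.344 = 0.656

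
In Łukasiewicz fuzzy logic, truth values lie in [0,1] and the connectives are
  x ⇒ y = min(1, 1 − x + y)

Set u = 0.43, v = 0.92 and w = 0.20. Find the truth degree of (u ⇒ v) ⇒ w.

u ⇒ v = min(1, 1 − 0.43 + 0.92) = min(1, 1.49) = 1.00
(u ⇒ v) ⇒ w = min(1, 1 − 1.00 + 0.20) = min(1, 0.20) = 0.20

0.20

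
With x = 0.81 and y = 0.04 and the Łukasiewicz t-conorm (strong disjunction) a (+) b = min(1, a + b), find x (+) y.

x (+) y = min(1, 0.81 + 0.04) = min(1, 0.85) = 0.85
For comparison, the Gödel t-conorm max(a, b) would give 0.81.

0.85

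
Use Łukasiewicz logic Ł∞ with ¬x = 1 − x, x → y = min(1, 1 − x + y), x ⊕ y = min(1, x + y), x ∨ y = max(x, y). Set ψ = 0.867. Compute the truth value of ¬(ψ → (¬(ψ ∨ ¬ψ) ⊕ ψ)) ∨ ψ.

0.867

¬ψ = 1 − 0.867 = 0.133
ψ ∨ ¬ψ = max(0.867, 0.133) = 0.867
¬(ψ ∨ ¬ψ) = 1 − 0.867 = 0.133
¬(ψ ∨ ¬ψ) ⊕ ψ = min(1, 0.133 + 0.867) = min(1, 1.000) = 1.000
ψ → (¬(ψ ∨ ¬ψ) ⊕ ψ) = min(1, 1 − 0.867 + 1.000) = min(1, 1.133) = 1.000
¬(ψ → (¬(ψ ∨ ¬ψ) ⊕ ψ)) = 1 − 1.000 = 0.000
¬(ψ → (¬(ψ ∨ ¬ψ) ⊕ ψ)) ∨ ψ = max(0.000, 0.867) = 0.867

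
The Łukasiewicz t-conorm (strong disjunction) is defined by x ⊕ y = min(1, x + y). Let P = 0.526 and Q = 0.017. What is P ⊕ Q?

0.543

P ⊕ Q = min(1, 0.526 + 0.017) = min(1, 0.543) = 0.543
For comparison, the Gödel t-conorm max(x, y) would give 0.526.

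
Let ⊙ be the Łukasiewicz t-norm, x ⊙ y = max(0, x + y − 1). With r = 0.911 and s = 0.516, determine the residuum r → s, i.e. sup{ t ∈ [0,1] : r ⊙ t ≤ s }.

0.605

The residuum of the Łukasiewicz t-norm gives the supremum: min(1, 1 − 0.911 + 0.516).
1 − 0.911 + 0.516 = 0.605, so t = min(1, 0.605) = 0.605.
Check: 0.911 ⊙ 0.605 = max(0, 0.516) = 0.516 ≤ 0.516.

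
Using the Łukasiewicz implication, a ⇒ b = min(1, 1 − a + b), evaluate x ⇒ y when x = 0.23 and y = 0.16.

0.93

x ⇒ y = min(1, 1 − 0.23 + 0.16) = min(1, 0.93) = 0.93
For comparison, the Gödel implication (1 if a ≤ b else b) would give 0.16.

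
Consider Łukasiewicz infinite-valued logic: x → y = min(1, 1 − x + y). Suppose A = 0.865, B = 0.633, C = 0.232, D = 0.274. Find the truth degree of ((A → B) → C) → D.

0.810

A → B = min(1, 1 − 0.865 + 0.633) = min(1, 0.768) = 0.768
(A → B) → C = min(1, 1 − 0.768 + 0.232) = min(1, 0.464) = 0.464
((A → B) → C) → D = min(1, 1 − 0.464 + 0.274) = min(1, 0.810) = 0.810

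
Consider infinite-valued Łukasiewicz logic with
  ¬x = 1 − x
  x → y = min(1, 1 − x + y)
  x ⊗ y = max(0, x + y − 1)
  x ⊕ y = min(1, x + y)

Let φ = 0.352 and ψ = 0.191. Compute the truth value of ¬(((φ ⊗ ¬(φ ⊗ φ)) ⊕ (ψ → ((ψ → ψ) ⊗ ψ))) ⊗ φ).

φ ⊗ φ = max(0, 0.352 + 0.352 − 1) = max(0, -0.296) = 0.000
¬(φ ⊗ φ) = 1 − 0.000 = 1.000
φ ⊗ ¬(φ ⊗ φ) = max(0, 0.352 + 1.000 − 1) = max(0, 0.352) = 0.352
ψ → ψ = min(1, 1 − 0.191 + 0.191) = min(1, 1.000) = 1.000
(ψ → ψ) ⊗ ψ = max(0, 1.000 + 0.191 − 1) = max(0, 0.191) = 0.191
ψ → ((ψ → ψ) ⊗ ψ) = min(1, 1 − 0.191 + 0.191) = min(1, 1.000) = 1.000
(φ ⊗ ¬(φ ⊗ φ)) ⊕ (ψ → ((ψ → ψ) ⊗ ψ)) = min(1, 0.352 + 1.000) = min(1, 1.352) = 1.000
((φ ⊗ ¬(φ ⊗ φ)) ⊕ (ψ → ((ψ → ψ) ⊗ ψ))) ⊗ φ = max(0, 1.000 + 0.352 − 1) = max(0, 0.352) = 0.352
¬(((φ ⊗ ¬(φ ⊗ φ)) ⊕ (ψ → ((ψ → ψ) ⊗ ψ))) ⊗ φ) = 1 − 0.352 = 0.648

0.648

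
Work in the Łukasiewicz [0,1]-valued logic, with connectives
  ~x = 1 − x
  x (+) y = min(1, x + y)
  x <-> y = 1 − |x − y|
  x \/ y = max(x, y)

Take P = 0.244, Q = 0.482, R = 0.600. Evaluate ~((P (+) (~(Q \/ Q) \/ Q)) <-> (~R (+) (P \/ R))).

0.238

Q \/ Q = max(0.482, 0.482) = 0.482
~(Q \/ Q) = 1 − 0.482 = 0.518
~(Q \/ Q) \/ Q = max(0.518, 0.482) = 0.518
P (+) (~(Q \/ Q) \/ Q) = min(1, 0.244 + 0.518) = min(1, 0.762) = 0.762
~R = 1 − 0.600 = 0.400
P \/ R = max(0.244, 0.600) = 0.600
~R (+) (P \/ R) = min(1, 0.400 + 0.600) = min(1, 1.000) = 1.000
(P (+) (~(Q \/ Q) \/ Q)) <-> (~R (+) (P \/ R)) = 1 − |0.762 − 1.000| = 1 − 0.238 = 0.762
~((P (+) (~(Q \/ Q) \/ Q)) <-> (~R (+) (P \/ R))) = 1 − 0.762 = 0.238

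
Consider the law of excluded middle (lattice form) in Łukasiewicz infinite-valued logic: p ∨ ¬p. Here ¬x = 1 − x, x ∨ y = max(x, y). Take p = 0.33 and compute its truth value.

¬p = 1 − 0.33 = 0.67
p ∨ ¬p = max(0.33, 0.67) = 0.67
(The value 0.67 < 1 shows this instance is not satisfied; not a Ł∞-tautology — its value is max(a, 1−a).)

0.67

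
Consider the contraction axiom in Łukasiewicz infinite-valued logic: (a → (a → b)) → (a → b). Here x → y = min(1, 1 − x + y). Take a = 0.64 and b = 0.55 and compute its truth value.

0.91

a → b = min(1, 1 − 0.64 + 0.55) = min(1, 0.91) = 0.91
a → (a → b) = min(1, 1 − 0.64 + 0.91) = min(1, 1.27) = 1.00
(a → (a → b)) → (a → b) = min(1, 1 − 1.00 + 0.91) = min(1, 0.91) = 0.91
(The value 0.91 < 1 shows this instance is not satisfied; fails in Ł∞ (the t-norm is not idempotent).)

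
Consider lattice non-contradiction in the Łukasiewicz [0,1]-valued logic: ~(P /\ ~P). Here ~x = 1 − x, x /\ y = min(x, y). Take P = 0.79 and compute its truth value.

0.79

~P = 1 − 0.79 = 0.21
P /\ ~P = min(0.79, 0.21) = 0.21
~(P /\ ~P) = 1 − 0.21 = 0.79
(The value 0.79 < 1 shows this instance is not satisfied; not a Ł∞-tautology — its value is 1 − min(a, 1−a).)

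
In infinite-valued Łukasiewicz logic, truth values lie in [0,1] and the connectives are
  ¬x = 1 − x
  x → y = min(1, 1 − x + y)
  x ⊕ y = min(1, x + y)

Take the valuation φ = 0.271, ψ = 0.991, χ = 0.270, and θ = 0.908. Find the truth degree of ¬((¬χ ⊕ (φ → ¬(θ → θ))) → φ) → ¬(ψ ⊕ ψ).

¬χ = 1 − 0.270 = 0.730
θ → θ = min(1, 1 − 0.908 + 0.908) = min(1, 1.000) = 1.000
¬(θ → θ) = 1 − 1.000 = 0.000
φ → ¬(θ → θ) = min(1, 1 − 0.271 + 0.000) = min(1, 0.729) = 0.729
¬χ ⊕ (φ → ¬(θ → θ)) = min(1, 0.730 + 0.729) = min(1, 1.459) = 1.000
(¬χ ⊕ (φ → ¬(θ → θ))) → φ = min(1, 1 − 1.000 + 0.271) = min(1, 0.271) = 0.271
¬((¬χ ⊕ (φ → ¬(θ → θ))) → φ) = 1 − 0.271 = 0.729
ψ ⊕ ψ = min(1, 0.991 + 0.991) = min(1, 1.982) = 1.000
¬(ψ ⊕ ψ) = 1 − 1.000 = 0.000
¬((¬χ ⊕ (φ → ¬(θ → θ))) → φ) → ¬(ψ ⊕ ψ) = min(1, 1 − 0.729 + 0.000) = min(1, 0.271) = 0.271

0.271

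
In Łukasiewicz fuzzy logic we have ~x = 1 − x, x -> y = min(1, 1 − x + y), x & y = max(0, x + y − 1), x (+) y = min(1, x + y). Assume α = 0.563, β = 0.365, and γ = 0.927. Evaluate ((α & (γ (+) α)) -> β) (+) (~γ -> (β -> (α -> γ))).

γ (+) α = min(1, 0.927 + 0.563) = min(1, 1.490) = 1.000
α & (γ (+) α) = max(0, 0.563 + 1.000 − 1) = max(0, 0.563) = 0.563
(α & (γ (+) α)) -> β = min(1, 1 − 0.563 + 0.365) = min(1, 0.802) = 0.802
~γ = 1 − 0.927 = 0.073
α -> γ = min(1, 1 − 0.563 + 0.927) = min(1, 1.364) = 1.000
β -> (α -> γ) = min(1, 1 − 0.365 + 1.000) = min(1, 1.635) = 1.000
~γ -> (β -> (α -> γ)) = min(1, 1 − 0.073 + 1.000) = min(1, 1.927) = 1.000
((α & (γ (+) α)) -> β) (+) (~γ -> (β -> (α -> γ))) = min(1, 0.802 + 1.000) = min(1, 1.802) = 1.000

1.000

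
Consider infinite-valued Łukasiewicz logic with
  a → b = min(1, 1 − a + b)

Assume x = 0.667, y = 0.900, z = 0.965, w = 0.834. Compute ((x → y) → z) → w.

x → y = min(1, 1 − 0.667 + 0.900) = min(1, 1.233) = 1.000
(x → y) → z = min(1, 1 − 1.000 + 0.965) = min(1, 0.965) = 0.965
((x → y) → z) → w = min(1, 1 − 0.965 + 0.834) = min(1, 0.869) = 0.869

0.869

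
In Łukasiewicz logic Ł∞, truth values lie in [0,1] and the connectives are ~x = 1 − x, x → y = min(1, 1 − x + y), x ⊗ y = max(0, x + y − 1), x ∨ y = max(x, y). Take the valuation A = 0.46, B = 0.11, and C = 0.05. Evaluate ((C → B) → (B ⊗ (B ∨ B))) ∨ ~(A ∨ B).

C → B = min(1, 1 − 0.05 + 0.11) = min(1, 1.06) = 1.00
B ∨ B = max(0.11, 0.11) = 0.11
B ⊗ (B ∨ B) = max(0, 0.11 + 0.11 − 1) = max(0, -0.78) = 0.00
(C → B) → (B ⊗ (B ∨ B)) = min(1, 1 − 1.00 + 0.00) = min(1, 0.00) = 0.00
A ∨ B = max(0.46, 0.11) = 0.46
~(A ∨ B) = 1 − 0.46 = 0.54
((C → B) → (B ⊗ (B ∨ B))) ∨ ~(A ∨ B) = max(0.00, 0.54) = 0.54

0.54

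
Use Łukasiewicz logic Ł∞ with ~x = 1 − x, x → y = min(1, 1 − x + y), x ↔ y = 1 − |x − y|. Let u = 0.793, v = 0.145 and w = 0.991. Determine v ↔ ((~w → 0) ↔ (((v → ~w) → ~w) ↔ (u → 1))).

~w = 1 − 0.991 = 0.009
~w → 0 = min(1, 1 − 0.009 + 0.000) = min(1, 0.991) = 0.991
v → ~w = min(1, 1 − 0.145 + 0.009) = min(1, 0.864) = 0.864
(v → ~w) → ~w = min(1, 1 − 0.864 + 0.009) = min(1, 0.145) = 0.145
u → 1 = min(1, 1 − 0.793 + 1.000) = min(1, 1.207) = 1.000
((v → ~w) → ~w) ↔ (u → 1) = 1 − |0.145 − 1.000| = 1 − 0.855 = 0.145
(~w → 0) ↔ (((v → ~w) → ~w) ↔ (u → 1)) = 1 − |0.991 − 0.145| = 1 − 0.846 = 0.154
v ↔ ((~w → 0) ↔ (((v → ~w) → ~w) ↔ (u → 1))) = 1 − |0.145 − 0.154| = 1 − 0.009 = 0.991

0.991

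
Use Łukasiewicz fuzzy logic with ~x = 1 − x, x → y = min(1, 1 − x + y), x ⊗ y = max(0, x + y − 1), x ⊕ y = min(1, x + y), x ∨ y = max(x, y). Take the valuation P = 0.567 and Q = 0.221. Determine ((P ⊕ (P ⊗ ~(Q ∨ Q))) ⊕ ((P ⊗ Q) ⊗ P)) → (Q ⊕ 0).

0.308

Q ∨ Q = max(0.221, 0.221) = 0.221
~(Q ∨ Q) = 1 − 0.221 = 0.779
P ⊗ ~(Q ∨ Q) = max(0, 0.567 + 0.779 − 1) = max(0, 0.346) = 0.346
P ⊕ (P ⊗ ~(Q ∨ Q)) = min(1, 0.567 + 0.346) = min(1, 0.913) = 0.913
P ⊗ Q = max(0, 0.567 + 0.221 − 1) = max(0, -0.212) = 0.000
(P ⊗ Q) ⊗ P = max(0, 0.000 + 0.567 − 1) = max(0, -0.433) = 0.000
(P ⊕ (P ⊗ ~(Q ∨ Q))) ⊕ ((P ⊗ Q) ⊗ P) = min(1, 0.913 + 0.000) = min(1, 0.913) = 0.913
Q ⊕ 0 = min(1, 0.221 + 0.000) = min(1, 0.221) = 0.221
((P ⊕ (P ⊗ ~(Q ∨ Q))) ⊕ ((P ⊗ Q) ⊗ P)) → (Q ⊕ 0) = min(1, 1 − 0.913 + 0.221) = min(1, 0.308) = 0.308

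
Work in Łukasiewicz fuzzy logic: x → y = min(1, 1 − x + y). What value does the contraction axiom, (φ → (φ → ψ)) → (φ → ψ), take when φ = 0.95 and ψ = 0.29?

0.95

φ → ψ = min(1, 1 − 0.95 + 0.29) = min(1, 0.34) = 0.34
φ → (φ → ψ) = min(1, 1 − 0.95 + 0.34) = min(1, 0.39) = 0.39
(φ → (φ → ψ)) → (φ → ψ) = min(1, 1 − 0.39 + 0.34) = min(1, 0.95) = 0.95
(The value 0.95 < 1 shows this instance is not satisfied; fails in Ł∞ (the t-norm is not idempotent).)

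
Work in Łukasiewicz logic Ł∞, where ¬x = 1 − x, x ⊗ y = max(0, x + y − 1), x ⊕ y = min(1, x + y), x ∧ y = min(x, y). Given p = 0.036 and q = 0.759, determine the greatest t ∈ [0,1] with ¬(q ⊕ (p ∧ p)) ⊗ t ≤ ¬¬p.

p ∧ p = min(0.036, 0.036) = 0.036
q ⊕ (p ∧ p) = min(1, 0.759 + 0.036) = min(1, 0.795) = 0.795
¬(q ⊕ (p ∧ p)) = 1 − 0.795 = 0.205
So the left factor is ¬(q ⊕ (p ∧ p)) = 0.205.
¬p = 1 − 0.036 = 0.964
¬¬p = 1 − 0.964 = 0.036
So the right-hand bound is ¬¬p = 0.036.
The residuum of the Łukasiewicz t-norm gives the supremum: min(1, 1 − 0.205 + 0.036).
1 − 0.205 + 0.036 = 0.831, so t = min(1, 0.831) = 0.831.
Check: 0.205 ⊗ 0.831 = max(0, 0.036) = 0.036 ≤ 0.036.

0.831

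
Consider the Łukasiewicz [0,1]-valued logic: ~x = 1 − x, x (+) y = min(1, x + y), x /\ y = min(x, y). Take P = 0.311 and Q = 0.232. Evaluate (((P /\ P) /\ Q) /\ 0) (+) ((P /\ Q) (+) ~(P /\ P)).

P /\ P = min(0.311, 0.311) = 0.311
(P /\ P) /\ Q = min(0.311, 0.232) = 0.232
((P /\ P) /\ Q) /\ 0 = min(0.232, 0.000) = 0.000
P /\ Q = min(0.311, 0.232) = 0.232
~(P /\ P) = 1 − 0.311 = 0.689
(P /\ Q) (+) ~(P /\ P) = min(1, 0.232 + 0.689) = min(1, 0.921) = 0.921
(((P /\ P) /\ Q) /\ 0) (+) ((P /\ Q) (+) ~(P /\ P)) = min(1, 0.000 + 0.921) = min(1, 0.921) = 0.921

0.921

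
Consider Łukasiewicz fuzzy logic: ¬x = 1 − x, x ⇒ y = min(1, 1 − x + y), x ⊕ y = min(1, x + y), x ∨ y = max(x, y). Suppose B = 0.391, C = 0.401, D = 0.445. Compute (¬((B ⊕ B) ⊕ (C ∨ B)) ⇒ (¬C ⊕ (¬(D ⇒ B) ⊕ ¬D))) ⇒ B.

B ⊕ B = min(1, 0.391 + 0.391) = min(1, 0.782) = 0.782
C ∨ B = max(0.401, 0.391) = 0.401
(B ⊕ B) ⊕ (C ∨ B) = min(1, 0.782 + 0.401) = min(1, 1.183) = 1.000
¬((B ⊕ B) ⊕ (C ∨ B)) = 1 − 1.000 = 0.000
¬C = 1 − 0.401 = 0.599
D ⇒ B = min(1, 1 − 0.445 + 0.391) = min(1, 0.946) = 0.946
¬(D ⇒ B) = 1 − 0.946 = 0.054
¬D = 1 − 0.445 = 0.555
¬(D ⇒ B) ⊕ ¬D = min(1, 0.054 + 0.555) = min(1, 0.609) = 0.609
¬C ⊕ (¬(D ⇒ B) ⊕ ¬D) = min(1, 0.599 + 0.609) = min(1, 1.208) = 1.000
¬((B ⊕ B) ⊕ (C ∨ B)) ⇒ (¬C ⊕ (¬(D ⇒ B) ⊕ ¬D)) = min(1, 1 − 0.000 + 1.000) = min(1, 2.000) = 1.000
(¬((B ⊕ B) ⊕ (C ∨ B)) ⇒ (¬C ⊕ (¬(D ⇒ B) ⊕ ¬D))) ⇒ B = min(1, 1 − 1.000 + 0.391) = min(1, 0.391) = 0.391

0.391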